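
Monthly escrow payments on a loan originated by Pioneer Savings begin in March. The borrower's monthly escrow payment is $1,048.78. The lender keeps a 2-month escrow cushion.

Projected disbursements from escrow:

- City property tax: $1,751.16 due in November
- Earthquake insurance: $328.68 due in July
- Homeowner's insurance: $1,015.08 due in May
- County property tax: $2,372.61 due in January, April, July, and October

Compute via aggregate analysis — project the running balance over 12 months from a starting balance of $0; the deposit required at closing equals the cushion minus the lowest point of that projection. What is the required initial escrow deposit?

Cushion = 2 × $1,048.78 = $2,097.56
Trial balance (start $0, +$1,048.78 each month, − disbursements):
  Mar: +$1,048.78 → $1,048.78
  Apr: +$1,048.78 − $2,372.61 → -$275.05
  May: +$1,048.78 − $1,015.08 → -$241.35
  Jun: +$1,048.78 → $807.43
  Jul: +$1,048.78 − $2,701.29 → -$845.08
  Aug: +$1,048.78 → $203.70
  Sep: +$1,048.78 → $1,252.48
  Oct: +$1,048.78 − $2,372.61 → -$71.35
  Nov: +$1,048.78 − $1,751.16 → -$773.73
  Dec: +$1,048.78 → $275.05
  Jan: +$1,048.78 − $2,372.61 → -$1,048.78
  Feb: +$1,048.78 → $0.00
Lowest trial balance = -$1,048.78 (Jan)
Initial deposit = cushion − low point = $2,097.56 − (-$1,048.78) = $3,146.34

$3,146.34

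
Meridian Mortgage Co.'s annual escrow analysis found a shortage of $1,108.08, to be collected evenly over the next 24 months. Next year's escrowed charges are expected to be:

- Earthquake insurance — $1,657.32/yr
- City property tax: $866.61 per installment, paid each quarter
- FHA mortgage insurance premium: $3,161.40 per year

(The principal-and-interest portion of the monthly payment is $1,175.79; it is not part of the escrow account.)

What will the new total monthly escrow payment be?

Earthquake insurance: $1,657.32 annually
City property tax: $866.61 × 4 = $3,466.44 annually
FHA mortgage insurance premium: $3,161.40 annually
Annual escrow total = $8,285.16
Per month = $8,285.16 ÷ 12 = $690.43
Monthly shortage recovery: $1,108.08 ÷ 24 = $46.17
New monthly escrow = $690.43 + $46.17 = $736.60

$736.60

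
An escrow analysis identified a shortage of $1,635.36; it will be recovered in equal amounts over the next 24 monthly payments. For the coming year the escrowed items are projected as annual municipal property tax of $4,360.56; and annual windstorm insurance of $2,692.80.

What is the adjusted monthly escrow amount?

$655.92

Municipal property tax = $4,360.56
Windstorm insurance = $2,692.80
Combined annual = $4,360.56 + $2,692.80 = $7,053.36
Base monthly escrow = $7,053.36 ÷ 12 = $587.78
Shortage spread = $1,635.36 ÷ 24 = $68.14/mo
New monthly escrow = $587.78 + $68.14 = $655.92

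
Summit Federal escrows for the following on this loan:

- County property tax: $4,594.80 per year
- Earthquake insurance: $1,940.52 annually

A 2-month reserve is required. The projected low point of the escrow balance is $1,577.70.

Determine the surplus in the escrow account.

$488.48

County property tax = $4,594.80 annually
Earthquake insurance = $1,940.52 annually
Yearly total = $4,594.80 + $1,940.52 = $6,535.32
Monthly = $6,535.32 / 12 = $544.61
Cushion = 2 × $544.61 = $1,089.22
Surplus = $1,577.70 − $1,089.22 = $488.48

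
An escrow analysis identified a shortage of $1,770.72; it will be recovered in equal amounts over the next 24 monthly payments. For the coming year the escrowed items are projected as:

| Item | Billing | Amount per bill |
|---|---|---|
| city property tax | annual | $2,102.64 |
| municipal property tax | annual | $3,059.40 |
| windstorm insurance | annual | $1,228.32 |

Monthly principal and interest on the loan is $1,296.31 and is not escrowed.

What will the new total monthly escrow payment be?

$606.31

City property tax = $2,102.64 per year
Municipal property tax = $3,059.40 per year
Windstorm insurance = $1,228.32 per year
Yearly total = $2,102.64 + $3,059.40 + $1,228.32 = $6,390.36
Per month = $6,390.36 / 12 = $532.53
Shortage per month = $1,770.72 / 24 = $73.78
Adjusted monthly = $532.53 + $73.78 = $606.31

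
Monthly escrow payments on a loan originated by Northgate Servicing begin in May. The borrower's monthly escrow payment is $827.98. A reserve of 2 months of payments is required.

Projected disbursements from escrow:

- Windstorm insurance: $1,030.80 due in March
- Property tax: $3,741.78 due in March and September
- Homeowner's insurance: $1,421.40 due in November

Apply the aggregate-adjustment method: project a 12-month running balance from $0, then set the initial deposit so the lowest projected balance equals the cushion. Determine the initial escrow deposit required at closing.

$2,483.94

Cushion = 2 × $827.98 = $1,655.96
Trial balance (start $0, +$827.98 each month, − disbursements):
  May: +$827.98 → $827.98
  Jun: +$827.98 → $1,655.96
  Jul: +$827.98 → $2,483.94
  Aug: +$827.98 → $3,311.92
  Sep: +$827.98 − $3,741.78 → $398.12
  Oct: +$827.98 → $1,226.10
  Nov: +$827.98 − $1,421.40 → $632.68
  Dec: +$827.98 → $1,460.66
  Jan: +$827.98 → $2,288.64
  Feb: +$827.98 → $3,116.62
  Mar: +$827.98 − $4,772.58 → -$827.98
  Apr: +$827.98 → $0.00
Lowest trial balance = -$827.98 (Mar)
Initial deposit = cushion − low point = $1,655.96 − (-$827.98) = $2,483.94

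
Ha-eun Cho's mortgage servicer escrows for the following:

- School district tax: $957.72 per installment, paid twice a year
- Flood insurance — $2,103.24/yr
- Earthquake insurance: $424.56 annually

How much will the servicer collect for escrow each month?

School district tax = $957.72 × 2 = $1,915.44 annually
Flood insurance = $2,103.24 annually
Earthquake insurance = $424.56 annually
Total annual escrow = $1,915.44 + $2,103.24 + $424.56 = $4,443.24
Base monthly escrow = $4,443.24 ÷ 12 = $370.27

$370.27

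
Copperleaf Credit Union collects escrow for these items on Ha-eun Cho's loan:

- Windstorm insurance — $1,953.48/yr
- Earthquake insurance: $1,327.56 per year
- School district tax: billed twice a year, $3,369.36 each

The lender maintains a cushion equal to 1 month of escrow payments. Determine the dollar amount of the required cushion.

Windstorm insurance = $1,953.48 per year
Earthquake insurance = $1,327.56 per year
School district tax = $3,369.36 × 2 = $6,738.72 per year
Total per year = $10,019.76
Base monthly escrow = $10,019.76 ÷ 12 = $834.98
Reserve = 1 × $834.98 = $834.98

$834.98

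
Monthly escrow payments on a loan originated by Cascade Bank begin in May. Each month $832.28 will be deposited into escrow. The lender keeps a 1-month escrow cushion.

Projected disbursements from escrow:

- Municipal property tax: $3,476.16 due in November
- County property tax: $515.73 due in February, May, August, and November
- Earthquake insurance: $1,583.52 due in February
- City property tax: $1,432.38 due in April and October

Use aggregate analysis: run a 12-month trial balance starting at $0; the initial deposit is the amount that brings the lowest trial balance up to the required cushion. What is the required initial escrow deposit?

Cushion = 1 × $832.28 = $832.28
Trial balance (start $0, +$832.28 each month, − disbursements):
  May: +$832.28 − $515.73 → $316.55
  Jun: +$832.28 → $1,148.83
  Jul: +$832.28 → $1,981.11
  Aug: +$832.28 − $515.73 → $2,297.66
  Sep: +$832.28 → $3,129.94
  Oct: +$832.28 − $1,432.38 → $2,529.84
  Nov: +$832.28 − $3,991.89 → -$629.77
  Dec: +$832.28 → $202.51
  Jan: +$832.28 → $1,034.79
  Feb: +$832.28 − $2,099.25 → -$232.18
  Mar: +$832.28 → $600.10
  Apr: +$832.28 − $1,432.38 → $0.00
Lowest trial balance = -$629.77 (Nov)
Initial deposit = cushion − low point = $832.28 − (-$629.77) = $1,462.05

$1,462.05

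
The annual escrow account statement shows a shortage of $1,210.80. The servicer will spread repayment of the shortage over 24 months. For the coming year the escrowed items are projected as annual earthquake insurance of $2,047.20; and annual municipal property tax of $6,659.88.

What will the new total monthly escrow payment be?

$776.04

Earthquake insurance = $2,047.20 annually
Municipal property tax = $6,659.88 annually
Yearly total = $8,707.08
Monthly escrow = $8,707.08 ÷ 12 = $725.59
Shortage per month = $1,210.80 / 24 = $50.45
Adjusted monthly = $725.59 + $50.45 = $776.04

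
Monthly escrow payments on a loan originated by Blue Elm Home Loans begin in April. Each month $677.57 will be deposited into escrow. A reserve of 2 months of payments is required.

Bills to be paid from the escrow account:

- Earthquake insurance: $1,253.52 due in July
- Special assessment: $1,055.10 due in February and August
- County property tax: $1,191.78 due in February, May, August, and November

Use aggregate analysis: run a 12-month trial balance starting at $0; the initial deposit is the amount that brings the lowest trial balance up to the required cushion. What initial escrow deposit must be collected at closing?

Cushion = 2 × $677.57 = $1,355.14
Trial balance (start $0, +$677.57 each month, − disbursements):
  Apr: +$677.57 → $677.57
  May: +$677.57 − $1,191.78 → $163.36
  Jun: +$677.57 → $840.93
  Jul: +$677.57 − $1,253.52 → $264.98
  Aug: +$677.57 − $2,246.88 → -$1,304.33
  Sep: +$677.57 → -$626.76
  Oct: +$677.57 → $50.81
  Nov: +$677.57 − $1,191.78 → -$463.40
  Dec: +$677.57 → $214.17
  Jan: +$677.57 → $891.74
  Feb: +$677.57 − $2,246.88 → -$677.57
  Mar: +$677.57 → $0.00
Lowest trial balance = -$1,304.33 (Aug)
Initial deposit = cushion − low point = $1,355.14 − (-$1,304.33) = $2,659.47

$2,659.47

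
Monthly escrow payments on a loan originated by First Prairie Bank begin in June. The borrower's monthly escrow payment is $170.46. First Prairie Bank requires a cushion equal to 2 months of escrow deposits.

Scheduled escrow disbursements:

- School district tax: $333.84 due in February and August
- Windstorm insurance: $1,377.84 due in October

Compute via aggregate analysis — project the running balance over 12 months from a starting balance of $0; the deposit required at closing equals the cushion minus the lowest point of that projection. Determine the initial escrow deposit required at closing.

$1,200.30

Cushion = 2 × $170.46 = $340.92
Trial balance (start $0, +$170.46 each month, − disbursements):
  Jun: +$170.46 → $170.46
  Jul: +$170.46 → $340.92
  Aug: +$170.46 − $333.84 → $177.54
  Sep: +$170.46 → $348.00
  Oct: +$170.46 − $1,377.84 → -$859.38
  Nov: +$170.46 → -$688.92
  Dec: +$170.46 → -$518.46
  Jan: +$170.46 → -$348.00
  Feb: +$170.46 − $333.84 → -$511.38
  Mar: +$170.46 → -$340.92
  Apr: +$170.46 → -$170.46
  May: +$170.46 → $0.00
Lowest trial balance = -$859.38 (Oct)
Initial deposit = cushion − low point = $340.92 − (-$859.38) = $1,200.30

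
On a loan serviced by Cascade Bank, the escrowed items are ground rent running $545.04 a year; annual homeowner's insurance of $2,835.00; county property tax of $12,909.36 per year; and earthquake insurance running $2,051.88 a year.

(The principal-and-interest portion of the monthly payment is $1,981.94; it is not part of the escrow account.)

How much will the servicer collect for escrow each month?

Ground rent — $545.04 annually
Homeowner's insurance — $2,835.00 annually
County property tax — $12,909.36 annually
Earthquake insurance — $2,051.88 annually
Total per year = $18,341.28
Monthly escrow = $18,341.28 / 12 = $1,528.44

$1,528.44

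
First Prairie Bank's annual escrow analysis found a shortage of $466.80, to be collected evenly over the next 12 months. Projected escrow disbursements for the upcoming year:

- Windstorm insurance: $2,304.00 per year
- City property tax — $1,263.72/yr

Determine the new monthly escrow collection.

$336.21

Windstorm insurance: $2,304.00
City property tax: $1,263.72
Annual escrow total = $2,304.00 + $1,263.72 = $3,567.72
Monthly escrow = $3,567.72 / 12 = $297.31
Shortage per month = $466.80 / 12 = $38.90
New monthly escrow = $297.31 + $38.90 = $336.21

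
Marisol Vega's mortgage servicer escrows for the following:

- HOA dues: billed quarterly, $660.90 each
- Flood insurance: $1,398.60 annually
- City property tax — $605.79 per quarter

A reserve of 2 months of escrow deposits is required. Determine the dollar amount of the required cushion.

HOA dues: $660.90 × 4 = $2,643.60 annually
Flood insurance: $1,398.60 annually
City property tax: $605.79 × 4 = $2,423.16 annually
Annual escrow total = $6,465.36
Base monthly escrow = $6,465.36 ÷ 12 = $538.78
Required cushion = 2 × $538.78 = $1,077.56

$1,077.56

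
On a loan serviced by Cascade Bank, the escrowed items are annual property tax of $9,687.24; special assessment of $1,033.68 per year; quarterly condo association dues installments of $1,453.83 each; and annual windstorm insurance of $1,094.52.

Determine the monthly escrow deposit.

Property tax = $9,687.24/yr
Special assessment = $1,033.68/yr
Condo association dues = $1,453.83 × 4 = $5,815.32/yr
Windstorm insurance = $1,094.52/yr
Combined annual = $9,687.24 + $1,033.68 + $5,815.32 + $1,094.52 = $17,630.76
Monthly = $17,630.76 / 12 = $1,469.23

$1,469.23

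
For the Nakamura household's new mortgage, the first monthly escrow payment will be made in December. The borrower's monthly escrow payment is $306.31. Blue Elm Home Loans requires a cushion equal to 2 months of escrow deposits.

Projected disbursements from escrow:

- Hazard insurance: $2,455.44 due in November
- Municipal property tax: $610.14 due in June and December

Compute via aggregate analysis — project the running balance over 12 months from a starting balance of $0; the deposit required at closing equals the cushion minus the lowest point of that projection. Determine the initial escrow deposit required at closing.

$916.45

Cushion = 2 × $306.31 = $612.62
Trial balance (start $0, +$306.31 each month, − disbursements):
  Dec: +$306.31 − $610.14 → -$303.83
  Jan: +$306.31 → $2.48
  Feb: +$306.31 → $308.79
  Mar: +$306.31 → $615.10
  Apr: +$306.31 → $921.41
  May: +$306.31 → $1,227.72
  Jun: +$306.31 − $610.14 → $923.89
  Jul: +$306.31 → $1,230.20
  Aug: +$306.31 → $1,536.51
  Sep: +$306.31 → $1,842.82
  Oct: +$306.31 → $2,149.13
  Nov: +$306.31 − $2,455.44 → $0.00
Lowest trial balance = -$303.83 (Dec)
Initial deposit = cushion − low point = $612.62 − (-$303.83) = $916.45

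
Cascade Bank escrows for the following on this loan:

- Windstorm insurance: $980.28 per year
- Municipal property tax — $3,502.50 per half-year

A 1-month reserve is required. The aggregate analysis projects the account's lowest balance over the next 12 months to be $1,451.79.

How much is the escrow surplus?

$786.35

Windstorm insurance — $980.28/yr
Municipal property tax — $3,502.50 × 2 = $7,005.00/yr
Yearly total = $7,985.28
Monthly escrow = $7,985.28 / 12 = $665.44
Cushion = 1 × $665.44 = $665.44
Excess over cushion: $1,451.79 − $665.44 = $786.35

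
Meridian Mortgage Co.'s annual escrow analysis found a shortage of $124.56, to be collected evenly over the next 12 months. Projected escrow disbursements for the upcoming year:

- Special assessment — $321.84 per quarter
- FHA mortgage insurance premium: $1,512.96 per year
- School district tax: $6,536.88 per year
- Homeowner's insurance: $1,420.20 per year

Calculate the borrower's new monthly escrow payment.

$906.83

Special assessment = $321.84 × 4 = $1,287.36/yr
FHA mortgage insurance premium = $1,512.96/yr
School district tax = $6,536.88/yr
Homeowner's insurance = $1,420.20/yr
Combined annual = $1,287.36 + $1,512.96 + $6,536.88 + $1,420.20 = $10,757.40
Monthly escrow = $10,757.40 / 12 = $896.45
Shortage spread = $124.56 ÷ 12 = $10.38/mo
New monthly escrow = $896.45 + $10.38 = $906.83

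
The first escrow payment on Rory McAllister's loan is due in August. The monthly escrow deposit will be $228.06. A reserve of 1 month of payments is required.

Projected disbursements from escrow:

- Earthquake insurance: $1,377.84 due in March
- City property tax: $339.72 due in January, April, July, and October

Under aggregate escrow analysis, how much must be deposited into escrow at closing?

Cushion = 1 × $228.06 = $228.06
Trial balance (start $0, +$228.06 each month, − disbursements):
  Aug: +$228.06 → $228.06
  Sep: +$228.06 → $456.12
  Oct: +$228.06 − $339.72 → $344.46
  Nov: +$228.06 → $572.52
  Dec: +$228.06 → $800.58
  Jan: +$228.06 − $339.72 → $688.92
  Feb: +$228.06 → $916.98
  Mar: +$228.06 − $1,377.84 → -$232.80
  Apr: +$228.06 − $339.72 → -$344.46
  May: +$228.06 → -$116.40
  Jun: +$228.06 → $111.66
  Jul: +$228.06 − $339.72 → $0.00
Lowest trial balance = -$344.46 (Apr)
Initial deposit = cushion − low point = $228.06 − (-$344.46) = $572.52

$572.52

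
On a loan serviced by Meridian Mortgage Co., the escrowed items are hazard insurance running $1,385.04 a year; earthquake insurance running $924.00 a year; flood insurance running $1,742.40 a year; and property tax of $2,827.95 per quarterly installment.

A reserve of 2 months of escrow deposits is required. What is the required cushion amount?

$2,560.54

Hazard insurance — $1,385.04 per year
Earthquake insurance — $924.00 per year
Flood insurance — $1,742.40 per year
Property tax — $2,827.95 × 4 = $11,311.80 per year
Total per year = $1,385.04 + $924.00 + $1,742.40 + $11,311.80 = $15,363.24
Base monthly escrow = $15,363.24 ÷ 12 = $1,280.27
Required cushion = 2 × $1,280.27 = $2,560.54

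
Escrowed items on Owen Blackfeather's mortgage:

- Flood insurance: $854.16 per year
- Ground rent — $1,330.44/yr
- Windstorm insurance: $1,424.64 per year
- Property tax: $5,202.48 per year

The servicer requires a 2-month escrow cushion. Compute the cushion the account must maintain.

$1,468.62

Flood insurance: $854.16
Ground rent: $1,330.44
Windstorm insurance: $1,424.64
Property tax: $5,202.48
Yearly total = $8,811.72
Monthly = $8,811.72 ÷ 12 = $734.31
Cushion = 2 × $734.31 = $1,468.62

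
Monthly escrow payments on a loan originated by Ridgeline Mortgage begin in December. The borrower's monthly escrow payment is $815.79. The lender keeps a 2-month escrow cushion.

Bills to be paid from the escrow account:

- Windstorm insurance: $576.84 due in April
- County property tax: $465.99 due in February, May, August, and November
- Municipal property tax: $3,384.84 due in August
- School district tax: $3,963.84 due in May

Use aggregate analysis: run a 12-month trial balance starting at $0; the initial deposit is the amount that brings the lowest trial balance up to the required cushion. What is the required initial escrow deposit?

$3,612.96

Cushion = 2 × $815.79 = $1,631.58
Trial balance (start $0, +$815.79 each month, − disbursements):
  Dec: +$815.79 → $815.79
  Jan: +$815.79 → $1,631.58
  Feb: +$815.79 − $465.99 → $1,981.38
  Mar: +$815.79 → $2,797.17
  Apr: +$815.79 − $576.84 → $3,036.12
  May: +$815.79 − $4,429.83 → -$577.92
  Jun: +$815.79 → $237.87
  Jul: +$815.79 → $1,053.66
  Aug: +$815.79 − $3,850.83 → -$1,981.38
  Sep: +$815.79 → -$1,165.59
  Oct: +$815.79 → -$349.80
  Nov: +$815.79 − $465.99 → $0.00
Lowest trial balance = -$1,981.38 (Aug)
Initial deposit = cushion − low point = $1,631.58 − (-$1,981.38) = $3,612.96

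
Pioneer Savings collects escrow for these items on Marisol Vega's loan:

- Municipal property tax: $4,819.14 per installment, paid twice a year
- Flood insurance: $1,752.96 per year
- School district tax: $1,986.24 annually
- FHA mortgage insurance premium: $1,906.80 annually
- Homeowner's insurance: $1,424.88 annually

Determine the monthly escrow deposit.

$1,392.43

Municipal property tax: $4,819.14 × 2 = $9,638.28 annually
Flood insurance: $1,752.96 annually
School district tax: $1,986.24 annually
FHA mortgage insurance premium: $1,906.80 annually
Homeowner's insurance: $1,424.88 annually
Yearly total = $16,709.16
Base monthly escrow = $16,709.16 / 12 = $1,392.43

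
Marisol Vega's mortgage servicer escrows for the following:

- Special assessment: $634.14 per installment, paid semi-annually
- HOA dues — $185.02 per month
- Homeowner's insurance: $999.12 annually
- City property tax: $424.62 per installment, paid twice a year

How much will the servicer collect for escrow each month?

$444.74

Special assessment — $634.14 × 2 = $1,268.28
HOA dues — $185.02 × 12 = $2,220.24
Homeowner's insurance — $999.12
City property tax — $424.62 × 2 = $849.24
Yearly total = $1,268.28 + $2,220.24 + $999.12 + $849.24 = $5,336.88
Base monthly escrow = $5,336.88 ÷ 12 = $444.74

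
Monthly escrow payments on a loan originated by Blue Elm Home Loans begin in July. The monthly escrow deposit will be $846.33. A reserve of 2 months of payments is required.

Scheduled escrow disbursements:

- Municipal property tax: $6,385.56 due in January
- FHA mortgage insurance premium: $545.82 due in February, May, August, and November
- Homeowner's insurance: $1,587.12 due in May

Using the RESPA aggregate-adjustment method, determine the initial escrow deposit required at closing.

$3,245.55

Cushion = 2 × $846.33 = $1,692.66
Trial balance (start $0, +$846.33 each month, − disbursements):
  Jul: +$846.33 → $846.33
  Aug: +$846.33 − $545.82 → $1,146.84
  Sep: +$846.33 → $1,993.17
  Oct: +$846.33 → $2,839.50
  Nov: +$846.33 − $545.82 → $3,140.01
  Dec: +$846.33 → $3,986.34
  Jan: +$846.33 − $6,385.56 → -$1,552.89
  Feb: +$846.33 − $545.82 → -$1,252.38
  Mar: +$846.33 → -$406.05
  Apr: +$846.33 → $440.28
  May: +$846.33 − $2,132.94 → -$846.33
  Jun: +$846.33 → $0.00
Lowest trial balance = -$1,552.89 (Jan)
Initial deposit = cushion − low point = $1,692.66 − (-$1,552.89) = $3,245.55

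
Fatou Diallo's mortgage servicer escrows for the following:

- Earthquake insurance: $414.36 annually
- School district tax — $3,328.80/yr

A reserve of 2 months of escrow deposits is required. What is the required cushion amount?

$623.86

Earthquake insurance — $414.36 per year
School district tax — $3,328.80 per year
Combined annual = $3,743.16
Base monthly escrow = $3,743.16 / 12 = $311.93
Reserve = 2 × $311.93 = $623.86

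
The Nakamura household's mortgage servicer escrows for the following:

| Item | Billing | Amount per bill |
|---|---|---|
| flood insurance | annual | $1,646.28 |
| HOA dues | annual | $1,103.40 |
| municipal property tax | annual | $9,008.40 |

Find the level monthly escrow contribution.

Flood insurance = $1,646.28 annually
HOA dues = $1,103.40 annually
Municipal property tax = $9,008.40 annually
Yearly total = $1,646.28 + $1,103.40 + $9,008.40 = $11,758.08
Monthly = $11,758.08 ÷ 12 = $979.84

$979.84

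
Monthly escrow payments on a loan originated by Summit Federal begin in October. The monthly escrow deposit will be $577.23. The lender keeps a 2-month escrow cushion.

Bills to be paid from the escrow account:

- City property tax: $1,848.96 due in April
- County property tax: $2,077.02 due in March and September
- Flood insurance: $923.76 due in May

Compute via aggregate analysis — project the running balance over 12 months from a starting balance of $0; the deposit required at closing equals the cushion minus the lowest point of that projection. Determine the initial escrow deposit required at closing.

Cushion = 2 × $577.23 = $1,154.46
Trial balance (start $0, +$577.23 each month, − disbursements):
  Oct: +$577.23 → $577.23
  Nov: +$577.23 → $1,154.46
  Dec: +$577.23 → $1,731.69
  Jan: +$577.23 → $2,308.92
  Feb: +$577.23 → $2,886.15
  Mar: +$577.23 − $2,077.02 → $1,386.36
  Apr: +$577.23 − $1,848.96 → $114.63
  May: +$577.23 − $923.76 → -$231.90
  Jun: +$577.23 → $345.33
  Jul: +$577.23 → $922.56
  Aug: +$577.23 → $1,499.79
  Sep: +$577.23 − $2,077.02 → $0.00
Lowest trial balance = -$231.90 (May)
Initial deposit = cushion − low point = $1,154.46 − (-$231.90) = $1,386.36

$1,386.36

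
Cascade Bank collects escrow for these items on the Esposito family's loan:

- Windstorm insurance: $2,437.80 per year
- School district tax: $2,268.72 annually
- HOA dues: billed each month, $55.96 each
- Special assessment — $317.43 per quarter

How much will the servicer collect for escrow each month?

Windstorm insurance: $2,437.80
School district tax: $2,268.72
HOA dues: $55.96 × 12 = $671.52
Special assessment: $317.43 × 4 = $1,269.72
Total annual escrow = $2,437.80 + $2,268.72 + $671.52 + $1,269.72 = $6,647.76
Monthly escrow = $6,647.76 / 12 = $553.98

$553.98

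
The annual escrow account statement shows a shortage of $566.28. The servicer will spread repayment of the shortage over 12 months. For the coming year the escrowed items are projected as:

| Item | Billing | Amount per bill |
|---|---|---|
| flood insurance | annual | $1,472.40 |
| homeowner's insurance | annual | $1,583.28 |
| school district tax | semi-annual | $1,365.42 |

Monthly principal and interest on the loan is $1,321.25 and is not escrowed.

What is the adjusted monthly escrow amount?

Flood insurance — $1,472.40
Homeowner's insurance — $1,583.28
School district tax — $1,365.42 × 2 = $2,730.84
Total annual escrow = $1,472.40 + $1,583.28 + $2,730.84 = $5,786.52
Monthly escrow = $5,786.52 ÷ 12 = $482.21
Shortage per month = $566.28 / 12 = $47.19
New monthly escrow = $482.21 + $47.19 = $529.40

$529.40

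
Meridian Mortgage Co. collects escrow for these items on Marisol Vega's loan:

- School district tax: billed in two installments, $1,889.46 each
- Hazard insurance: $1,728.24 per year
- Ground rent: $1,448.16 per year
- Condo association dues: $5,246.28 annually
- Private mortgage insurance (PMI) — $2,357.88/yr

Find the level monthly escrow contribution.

School district tax = $1,889.46 × 2 = $3,778.92 annually
Hazard insurance = $1,728.24 annually
Ground rent = $1,448.16 annually
Condo association dues = $5,246.28 annually
Private mortgage insurance (PMI) = $2,357.88 annually
Total annual escrow = $3,778.92 + $1,728.24 + $1,448.16 + $5,246.28 + $2,357.88 = $14,559.48
Base monthly escrow = $14,559.48 / 12 = $1,213.29

$1,213.29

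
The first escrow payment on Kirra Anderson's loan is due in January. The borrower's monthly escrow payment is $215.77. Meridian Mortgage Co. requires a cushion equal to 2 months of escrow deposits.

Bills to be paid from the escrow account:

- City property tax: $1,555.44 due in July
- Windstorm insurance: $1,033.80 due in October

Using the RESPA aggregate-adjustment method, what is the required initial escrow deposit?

Cushion = 2 × $215.77 = $431.54
Trial balance (start $0, +$215.77 each month, − disbursements):
  Jan: +$215.77 → $215.77
  Feb: +$215.77 → $431.54
  Mar: +$215.77 → $647.31
  Apr: +$215.77 → $863.08
  May: +$215.77 → $1,078.85
  Jun: +$215.77 → $1,294.62
  Jul: +$215.77 − $1,555.44 → -$45.05
  Aug: +$215.77 → $170.72
  Sep: +$215.77 → $386.49
  Oct: +$215.77 − $1,033.80 → -$431.54
  Nov: +$215.77 → -$215.77
  Dec: +$215.77 → $0.00
Lowest trial balance = -$431.54 (Oct)
Initial deposit = cushion − low point = $431.54 − (-$431.54) = $863.08

$863.08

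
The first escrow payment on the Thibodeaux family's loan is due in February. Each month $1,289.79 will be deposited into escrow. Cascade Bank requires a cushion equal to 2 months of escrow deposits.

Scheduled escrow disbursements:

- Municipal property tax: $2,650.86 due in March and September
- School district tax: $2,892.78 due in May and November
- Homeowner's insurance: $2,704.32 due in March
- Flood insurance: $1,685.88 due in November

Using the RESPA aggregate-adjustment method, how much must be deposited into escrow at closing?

Cushion = 2 × $1,289.79 = $2,579.58
Trial balance (start $0, +$1,289.79 each month, − disbursements):
  Feb: +$1,289.79 → $1,289.79
  Mar: +$1,289.79 − $5,355.18 → -$2,775.60
  Apr: +$1,289.79 → -$1,485.81
  May: +$1,289.79 − $2,892.78 → -$3,088.80
  Jun: +$1,289.79 → -$1,799.01
  Jul: +$1,289.79 → -$509.22
  Aug: +$1,289.79 → $780.57
  Sep: +$1,289.79 − $2,650.86 → -$580.50
  Oct: +$1,289.79 → $709.29
  Nov: +$1,289.79 − $4,578.66 → -$2,579.58
  Dec: +$1,289.79 → -$1,289.79
  Jan: +$1,289.79 → $0.00
Lowest trial balance = -$3,088.80 (May)
Initial deposit = cushion − low point = $2,579.58 − (-$3,088.80) = $5,668.38

$5,668.38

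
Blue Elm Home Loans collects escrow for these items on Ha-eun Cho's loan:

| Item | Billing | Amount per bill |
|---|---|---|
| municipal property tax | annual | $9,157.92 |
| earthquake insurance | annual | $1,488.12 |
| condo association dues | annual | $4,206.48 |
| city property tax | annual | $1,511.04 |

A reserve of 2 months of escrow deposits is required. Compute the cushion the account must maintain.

Municipal property tax = $9,157.92
Earthquake insurance = $1,488.12
Condo association dues = $4,206.48
City property tax = $1,511.04
Annual escrow total = $9,157.92 + $1,488.12 + $4,206.48 + $1,511.04 = $16,363.56
Per month = $16,363.56 ÷ 12 = $1,363.63
Required cushion = 2 × $1,363.63 = $2,727.26

$2,727.26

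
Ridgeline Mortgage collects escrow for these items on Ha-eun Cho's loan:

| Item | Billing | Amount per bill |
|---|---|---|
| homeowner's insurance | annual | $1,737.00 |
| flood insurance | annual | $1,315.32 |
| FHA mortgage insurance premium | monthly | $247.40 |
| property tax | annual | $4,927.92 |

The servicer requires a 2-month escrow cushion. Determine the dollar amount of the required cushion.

Homeowner's insurance = $1,737.00/yr
Flood insurance = $1,315.32/yr
FHA mortgage insurance premium = $247.40 × 12 = $2,968.80/yr
Property tax = $4,927.92/yr
Total per year = $10,949.04
Monthly escrow = $10,949.04 / 12 = $912.42
Reserve = 2 × $912.42 = $1,824.84

$1,824.84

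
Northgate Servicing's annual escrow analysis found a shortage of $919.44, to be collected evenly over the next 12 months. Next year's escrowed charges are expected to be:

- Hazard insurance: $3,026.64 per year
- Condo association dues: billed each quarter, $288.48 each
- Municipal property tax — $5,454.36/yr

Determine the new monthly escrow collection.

$879.53

Hazard insurance: $3,026.64 annually
Condo association dues: $288.48 × 4 = $1,153.92 annually
Municipal property tax: $5,454.36 annually
Yearly total = $3,026.64 + $1,153.92 + $5,454.36 = $9,634.92
Base monthly escrow = $9,634.92 ÷ 12 = $802.91
Shortage spread = $919.44 / 12 = $76.62/mo
Adjusted monthly = $802.91 + $76.62 = $879.53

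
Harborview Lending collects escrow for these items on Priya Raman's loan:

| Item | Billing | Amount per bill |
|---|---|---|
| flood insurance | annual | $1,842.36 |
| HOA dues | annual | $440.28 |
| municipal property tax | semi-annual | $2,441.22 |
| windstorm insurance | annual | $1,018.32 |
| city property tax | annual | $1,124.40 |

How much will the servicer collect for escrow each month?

$775.65

Flood insurance — $1,842.36 per year
HOA dues — $440.28 per year
Municipal property tax — $2,441.22 × 2 = $4,882.44 per year
Windstorm insurance — $1,018.32 per year
City property tax — $1,124.40 per year
Total annual escrow = $1,842.36 + $440.28 + $4,882.44 + $1,018.32 + $1,124.40 = $9,307.80
Per month = $9,307.80 ÷ 12 = $775.65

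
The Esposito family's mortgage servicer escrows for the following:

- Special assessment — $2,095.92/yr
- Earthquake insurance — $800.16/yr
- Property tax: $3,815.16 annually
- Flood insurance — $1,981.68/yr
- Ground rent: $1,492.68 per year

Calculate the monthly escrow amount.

$848.80

Special assessment — $2,095.92/yr
Earthquake insurance — $800.16/yr
Property tax — $3,815.16/yr
Flood insurance — $1,981.68/yr
Ground rent — $1,492.68/yr
Annual escrow total = $2,095.92 + $800.16 + $3,815.16 + $1,981.68 + $1,492.68 = $10,185.60
Per month = $10,185.60 / 12 = $848.80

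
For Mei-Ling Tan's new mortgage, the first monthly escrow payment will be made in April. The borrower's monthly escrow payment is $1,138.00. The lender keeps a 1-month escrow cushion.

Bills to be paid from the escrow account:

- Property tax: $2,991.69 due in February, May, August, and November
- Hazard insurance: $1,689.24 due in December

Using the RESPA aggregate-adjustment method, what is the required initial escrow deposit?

Cushion = 1 × $1,138.00 = $1,138.00
Trial balance (start $0, +$1,138.00 each month, − disbursements):
  Apr: +$1,138.00 → $1,138.00
  May: +$1,138.00 − $2,991.69 → -$715.69
  Jun: +$1,138.00 → $422.31
  Jul: +$1,138.00 → $1,560.31
  Aug: +$1,138.00 − $2,991.69 → -$293.38
  Sep: +$1,138.00 → $844.62
  Oct: +$1,138.00 → $1,982.62
  Nov: +$1,138.00 − $2,991.69 → $128.93
  Dec: +$1,138.00 − $1,689.24 → -$422.31
  Jan: +$1,138.00 → $715.69
  Feb: +$1,138.00 − $2,991.69 → -$1,138.00
  Mar: +$1,138.00 → $0.00
Lowest trial balance = -$1,138.00 (Feb)
Initial deposit = cushion − low point = $1,138.00 − (-$1,138.00) = $2,276.00

$2,276.00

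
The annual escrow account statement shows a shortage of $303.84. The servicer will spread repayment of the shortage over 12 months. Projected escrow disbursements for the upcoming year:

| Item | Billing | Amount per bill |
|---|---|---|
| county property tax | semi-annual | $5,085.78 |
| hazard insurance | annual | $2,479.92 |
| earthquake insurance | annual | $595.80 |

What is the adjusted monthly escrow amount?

County property tax: $5,085.78 × 2 = $10,171.56 annually
Hazard insurance: $2,479.92 annually
Earthquake insurance: $595.80 annually
Combined annual = $10,171.56 + $2,479.92 + $595.80 = $13,247.28
Monthly = $13,247.28 ÷ 12 = $1,103.94
Monthly shortage recovery: $303.84 / 12 = $25.32
New monthly escrow = $1,103.94 + $25.32 = $1,129.26

$1,129.26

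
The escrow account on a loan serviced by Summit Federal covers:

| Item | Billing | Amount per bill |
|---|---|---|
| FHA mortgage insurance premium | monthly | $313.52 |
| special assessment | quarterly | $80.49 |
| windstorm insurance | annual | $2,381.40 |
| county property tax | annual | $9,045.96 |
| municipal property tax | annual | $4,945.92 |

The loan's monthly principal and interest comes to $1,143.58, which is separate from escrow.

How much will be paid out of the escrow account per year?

FHA mortgage insurance premium = $313.52 × 12 = $3,762.24/yr
Special assessment = $80.49 × 4 = $321.96/yr
Windstorm insurance = $2,381.40/yr
County property tax = $9,045.96/yr
Municipal property tax = $4,945.92/yr
Total per year = $3,762.24 + $321.96 + $2,381.40 + $9,045.96 + $4,945.92 = $20,457.48

$20,457.48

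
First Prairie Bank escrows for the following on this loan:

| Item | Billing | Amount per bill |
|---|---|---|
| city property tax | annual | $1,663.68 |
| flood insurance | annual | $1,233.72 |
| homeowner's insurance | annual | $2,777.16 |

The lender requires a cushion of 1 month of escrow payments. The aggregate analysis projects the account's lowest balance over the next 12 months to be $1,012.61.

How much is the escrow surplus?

City property tax — $1,663.68
Flood insurance — $1,233.72
Homeowner's insurance — $2,777.16
Annual escrow total = $5,674.56
Per month = $5,674.56 ÷ 12 = $472.88
Required reserve = 1 × $472.88 = $472.88
Surplus = $1,012.61 − $472.88 = $539.73

$539.73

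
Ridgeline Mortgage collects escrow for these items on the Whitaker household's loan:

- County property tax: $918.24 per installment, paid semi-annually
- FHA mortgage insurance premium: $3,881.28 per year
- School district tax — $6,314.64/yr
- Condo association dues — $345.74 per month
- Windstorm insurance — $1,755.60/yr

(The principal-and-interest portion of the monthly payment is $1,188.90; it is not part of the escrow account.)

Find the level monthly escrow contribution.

County property tax: $918.24 × 2 = $1,836.48 annually
FHA mortgage insurance premium: $3,881.28 annually
School district tax: $6,314.64 annually
Condo association dues: $345.74 × 12 = $4,148.88 annually
Windstorm insurance: $1,755.60 annually
Total annual escrow = $17,936.88
Base monthly escrow = $17,936.88 ÷ 12 = $1,494.74

$1,494.74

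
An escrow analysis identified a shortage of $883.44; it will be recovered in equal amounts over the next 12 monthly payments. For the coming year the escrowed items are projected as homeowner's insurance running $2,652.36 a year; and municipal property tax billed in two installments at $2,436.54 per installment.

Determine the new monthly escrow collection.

$700.74

Homeowner's insurance — $2,652.36
Municipal property tax — $2,436.54 × 2 = $4,873.08
Total per year = $2,652.36 + $4,873.08 = $7,525.44
Monthly = $7,525.44 / 12 = $627.12
Shortage spread = $883.44 ÷ 12 = $73.62/mo
Adjusted monthly = $627.12 + $73.62 = $700.74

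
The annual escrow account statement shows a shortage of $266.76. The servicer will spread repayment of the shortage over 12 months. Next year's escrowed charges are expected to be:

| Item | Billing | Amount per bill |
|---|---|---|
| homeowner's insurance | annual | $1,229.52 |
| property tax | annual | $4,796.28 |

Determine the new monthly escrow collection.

$524.38

Homeowner's insurance = $1,229.52 annually
Property tax = $4,796.28 annually
Annual escrow total = $1,229.52 + $4,796.28 = $6,025.80
Per month = $6,025.80 / 12 = $502.15
Shortage per month = $266.76 ÷ 12 = $22.23
New monthly escrow = $502.15 + $22.23 = $524.38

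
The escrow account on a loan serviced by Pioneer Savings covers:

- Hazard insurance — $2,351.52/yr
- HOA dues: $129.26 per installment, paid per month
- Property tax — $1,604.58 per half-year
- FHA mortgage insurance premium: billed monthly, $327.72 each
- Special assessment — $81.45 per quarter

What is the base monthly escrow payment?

Hazard insurance: $2,351.52
HOA dues: $129.26 × 12 = $1,551.12
Property tax: $1,604.58 × 2 = $3,209.16
FHA mortgage insurance premium: $327.72 × 12 = $3,932.64
Special assessment: $81.45 × 4 = $325.80
Total per year = $2,351.52 + $1,551.12 + $3,209.16 + $3,932.64 + $325.80 = $11,370.24
Per month = $11,370.24 ÷ 12 = $947.52

$947.52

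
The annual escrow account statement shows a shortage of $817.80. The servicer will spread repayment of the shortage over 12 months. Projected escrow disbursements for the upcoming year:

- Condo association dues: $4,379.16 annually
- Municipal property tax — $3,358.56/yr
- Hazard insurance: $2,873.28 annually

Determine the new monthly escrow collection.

Condo association dues = $4,379.16
Municipal property tax = $3,358.56
Hazard insurance = $2,873.28
Total per year = $10,611.00
Base monthly escrow = $10,611.00 ÷ 12 = $884.25
Shortage per month = $817.80 / 12 = $68.15
New monthly escrow = $884.25 + $68.15 = $952.40

$952.40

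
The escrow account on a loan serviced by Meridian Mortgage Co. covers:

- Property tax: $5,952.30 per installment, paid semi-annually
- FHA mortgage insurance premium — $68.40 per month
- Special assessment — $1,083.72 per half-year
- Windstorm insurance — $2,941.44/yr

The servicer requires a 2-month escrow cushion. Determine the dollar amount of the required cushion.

Property tax = $5,952.30 × 2 = $11,904.60
FHA mortgage insurance premium = $68.40 × 12 = $820.80
Special assessment = $1,083.72 × 2 = $2,167.44
Windstorm insurance = $2,941.44
Combined annual = $17,834.28
Monthly = $17,834.28 / 12 = $1,486.19
Required cushion = 2 × $1,486.19 = $2,972.38

$2,972.38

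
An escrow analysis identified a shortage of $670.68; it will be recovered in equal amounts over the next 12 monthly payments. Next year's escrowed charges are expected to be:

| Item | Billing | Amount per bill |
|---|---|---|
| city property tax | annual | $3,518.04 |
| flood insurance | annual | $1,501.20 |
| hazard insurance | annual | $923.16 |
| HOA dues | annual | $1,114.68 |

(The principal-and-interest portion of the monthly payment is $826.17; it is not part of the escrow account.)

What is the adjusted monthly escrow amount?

City property tax: $3,518.04 per year
Flood insurance: $1,501.20 per year
Hazard insurance: $923.16 per year
HOA dues: $1,114.68 per year
Combined annual = $7,057.08
Per month = $7,057.08 / 12 = $588.09
Shortage per month = $670.68 ÷ 12 = $55.89
Adjusted monthly = $588.09 + $55.89 = $643.98

$643.98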